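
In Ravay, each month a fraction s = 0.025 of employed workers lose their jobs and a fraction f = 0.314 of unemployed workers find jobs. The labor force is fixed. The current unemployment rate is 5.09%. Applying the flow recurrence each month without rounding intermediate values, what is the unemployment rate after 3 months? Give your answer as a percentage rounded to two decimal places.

Unemployment rate after three months ≈ 6.71%.

With a fixed labor force, u_{t+1} = u_t + s·(1−u_t) − f·u_t = u_t·(1−s−f) + s.
Here 1−s−f = 0.661 and s = 0.025.
u_1 = 0.050900 × 0.661 + 0.025 = 0.058645.
u_2 = 0.058645 × 0.661 + 0.025 = 0.063764.
u_3 = 0.063764 × 0.661 + 0.025 = 0.067148.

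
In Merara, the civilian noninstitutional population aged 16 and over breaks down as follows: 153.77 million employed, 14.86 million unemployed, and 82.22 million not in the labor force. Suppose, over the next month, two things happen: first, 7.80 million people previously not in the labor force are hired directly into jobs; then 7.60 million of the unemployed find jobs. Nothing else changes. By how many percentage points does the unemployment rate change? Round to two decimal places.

Initially, labor force = 153.77 + 14.86 = 168.63 million, so u = 14.86/168.63 = 8.81%.
After the first change, employed and labor force both rise by 7.80; unemployed unchanged → E = 161.57, U = 14.86, labor force = 176.43 million.
After the second change, unemployed falls and employed rises by 7.60; labor force unchanged → E = 169.17, U = 7.26, labor force = 176.43 million.
New unemployment rate = 7.26 / 176.43 = 4.11%.
Change = 4.11% − 8.81% = −4.70 percentage points.

The unemployment rate changes by −4.70 percentage points.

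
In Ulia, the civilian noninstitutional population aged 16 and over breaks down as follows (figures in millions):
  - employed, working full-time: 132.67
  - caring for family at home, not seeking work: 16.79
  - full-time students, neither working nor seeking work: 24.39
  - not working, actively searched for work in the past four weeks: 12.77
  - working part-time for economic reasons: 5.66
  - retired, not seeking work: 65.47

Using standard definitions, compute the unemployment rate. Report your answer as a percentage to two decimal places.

Employed = 132.67 + 5.66 = 138.33 million (anyone who worked, including part-time for economic reasons, counts as employed).
Unemployed = 12.77 million.
Labor force = 138.33 + 12.77 = 151.10 million.
Unemployment rate = 12.77 / 151.10 = 8.45%.

Unemployment rate ≈ 8.45%.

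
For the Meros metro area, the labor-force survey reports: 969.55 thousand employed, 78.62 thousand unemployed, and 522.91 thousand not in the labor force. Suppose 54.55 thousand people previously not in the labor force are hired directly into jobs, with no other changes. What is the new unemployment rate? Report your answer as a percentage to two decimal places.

Initially, labor force = 969.55 + 78.62 = 1,048.17 thousand, so u = 78.62/1,048.17 = 7.50%.
After the change, employed and labor force both rise by 54.55; unemployed unchanged → E = 1,024.10, U = 78.62, labor force = 1,102.72 thousand.
New unemployment rate = 78.62 / 1,102.72 = 7.13%.

New unemployment rate ≈ 7.13%.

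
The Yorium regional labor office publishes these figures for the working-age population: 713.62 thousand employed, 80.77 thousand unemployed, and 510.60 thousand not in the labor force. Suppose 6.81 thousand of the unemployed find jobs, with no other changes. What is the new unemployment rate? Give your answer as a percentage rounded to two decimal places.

New unemployment rate ≈ 9.31%.

Initially, labor force = 713.62 + 80.77 = 794.39 thousand, so u = 80.77/794.39 = 10.17%.
After the change, unemployed falls and employed rises by 6.81; labor force unchanged → E = 720.43, U = 73.96, labor force = 794.39 thousand.
New unemployment rate = 73.96 / 794.39 = 9.31%.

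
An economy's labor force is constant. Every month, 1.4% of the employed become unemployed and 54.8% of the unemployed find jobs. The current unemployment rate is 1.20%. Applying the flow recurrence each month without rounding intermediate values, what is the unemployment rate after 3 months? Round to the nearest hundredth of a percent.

With a fixed labor force, u_{t+1} = u_t + s·(1−u_t) − f·u_t = u_t·(1−s−f) + s.
Here 1−s−f = 0.438 and s = 0.014.
u_1 = 0.012000 × 0.438 + 0.014 = 0.019256.
u_2 = 0.019256 × 0.438 + 0.014 = 0.022434.
u_3 = 0.022434 × 0.438 + 0.014 = 0.023826.

Unemployment rate after three months ≈ 2.38%.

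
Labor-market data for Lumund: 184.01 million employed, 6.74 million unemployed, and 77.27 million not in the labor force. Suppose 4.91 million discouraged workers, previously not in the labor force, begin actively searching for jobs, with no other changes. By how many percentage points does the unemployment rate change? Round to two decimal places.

Initially, labor force = 184.01 + 6.74 = 190.75 million, so u = 6.74/190.75 = 3.53%.
After the change, unemployed and labor force both rise by 4.91 → E = 184.01, U = 11.65, labor force = 195.66 million.
New unemployment rate = 11.65 / 195.66 = 5.95%.
Change = 5.95% − 3.53% = +2.42 percentage points.

The unemployment rate changes by +2.42 percentage points.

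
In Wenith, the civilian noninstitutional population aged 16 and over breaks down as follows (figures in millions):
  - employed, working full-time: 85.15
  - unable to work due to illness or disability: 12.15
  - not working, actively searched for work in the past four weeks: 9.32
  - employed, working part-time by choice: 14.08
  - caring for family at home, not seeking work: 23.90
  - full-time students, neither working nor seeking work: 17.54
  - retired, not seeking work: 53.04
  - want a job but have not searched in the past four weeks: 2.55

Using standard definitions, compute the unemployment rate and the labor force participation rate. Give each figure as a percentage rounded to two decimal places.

Employed = 85.15 + 14.08 = 99.23 million.
Unemployed = 9.32 million.
Labor force = 99.23 + 9.32 = 108.55 million.
Not in labor force = 12.15 + 23.90 + 17.54 + 53.04 + 2.55 = 109.18 million (those not working and not actively searching are outside the labor force — including those who want a job but have given up searching).
Civilian working-age population = 108.55 + 109.18 = 217.73 million.
Unemployment rate = 9.32 / 108.55 = 8.59%.
Labor force participation rate = 108.55 / 217.73 = 49.86%.

Unemployment rate ≈ 8.59%; labor force participation rate ≈ 49.86%.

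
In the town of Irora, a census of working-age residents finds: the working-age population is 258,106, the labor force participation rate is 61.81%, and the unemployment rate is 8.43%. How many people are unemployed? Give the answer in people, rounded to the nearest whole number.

About 13,449 are unemployed.

Labor force = 0.6181 × 258,106 = 159,535.
Unemployed = 0.0843 × 159,535 ≈ 13,449.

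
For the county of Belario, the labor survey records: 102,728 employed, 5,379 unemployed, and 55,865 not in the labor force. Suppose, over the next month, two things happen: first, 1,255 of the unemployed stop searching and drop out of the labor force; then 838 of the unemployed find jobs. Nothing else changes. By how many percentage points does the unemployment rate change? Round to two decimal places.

The unemployment rate changes by −1.90 percentage points.

Initially, labor force = 102,728 + 5,379 = 108,107, so u = 5,379/108,107 = 4.98%.
After the first change, unemployed and labor force both fall by 1,255 → E = 102,728, U = 4,124, labor force = 106,852.
After the second change, unemployed falls and employed rises by 838; labor force unchanged → E = 103,566, U = 3,286, labor force = 106,852.
New unemployment rate = 3,286 / 106,852 = 3.08%.
Change = 3.08% − 4.98% = −1.90 percentage points.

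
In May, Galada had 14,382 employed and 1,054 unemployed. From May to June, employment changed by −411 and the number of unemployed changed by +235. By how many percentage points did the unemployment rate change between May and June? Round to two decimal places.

May: labor force = 14,382 + 1,054 = 15,436; u = 1,054/15,436 = 6.83%.
June: labor force = 13,971 + 1,289 = 15,260; u = 1,289/15,260 = 8.45%.
Change = 8.45% − 6.83% = +1.62 pp.

The unemployment rate changed by +1.62 percentage points.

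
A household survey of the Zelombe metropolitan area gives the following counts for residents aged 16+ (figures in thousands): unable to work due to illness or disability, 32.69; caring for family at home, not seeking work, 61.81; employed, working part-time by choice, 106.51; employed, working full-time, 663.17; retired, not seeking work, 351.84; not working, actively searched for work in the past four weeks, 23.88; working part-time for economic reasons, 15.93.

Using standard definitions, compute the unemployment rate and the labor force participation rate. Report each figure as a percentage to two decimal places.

Unemployment rate ≈ 2.95%; labor force participation rate ≈ 64.46%.

Employed = 106.51 + 663.17 + 15.93 = 785.61 thousand (anyone who worked, including part-time for economic reasons, counts as employed).
Unemployed = 23.88 thousand.
Labor force = 785.61 + 23.88 = 809.49 thousand.
Not in labor force = 32.69 + 61.81 + 351.84 = 446.34 thousand (those not working and not actively searching are outside the labor force).
Civilian working-age population = 809.49 + 446.34 = 1,255.83 thousand.
Unemployment rate = 23.88 / 809.49 = 2.95%.
Labor force participation rate = 809.49 / 1,255.83 = 64.46%.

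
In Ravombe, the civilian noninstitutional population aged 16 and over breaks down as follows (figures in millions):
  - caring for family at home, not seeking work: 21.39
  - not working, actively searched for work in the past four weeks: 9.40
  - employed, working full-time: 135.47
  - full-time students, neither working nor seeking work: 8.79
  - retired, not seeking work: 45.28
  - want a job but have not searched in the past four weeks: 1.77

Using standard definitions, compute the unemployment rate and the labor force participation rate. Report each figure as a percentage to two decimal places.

Employed = 135.47 million.
Unemployed = 9.40 million.
Labor force = 135.47 + 9.40 = 144.87 million.
Not in labor force = 21.39 + 8.79 + 45.28 + 1.77 = 77.23 million (those not working and not actively searching are outside the labor force — including those who want a job but have given up searching).
Civilian working-age population = 144.87 + 77.23 = 222.10 million.
Unemployment rate = 9.40 / 144.87 = 6.49%.
Labor force participation rate = 144.87 / 222.10 = 65.23%.

Unemployment rate ≈ 6.49%; labor force participation rate ≈ 65.23%.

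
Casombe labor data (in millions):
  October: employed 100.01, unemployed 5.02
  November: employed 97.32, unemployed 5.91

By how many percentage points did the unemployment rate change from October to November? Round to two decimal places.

The unemployment rate changed by +0.95 percentage points.

October: labor force = 100.01 + 5.02 = 105.03; u = 5.02/105.03 = 4.78%.
November: labor force = 97.32 + 5.91 = 103.23; u = 5.91/103.23 = 5.73%.
Change = 5.73% − 4.78% = +0.95 pp.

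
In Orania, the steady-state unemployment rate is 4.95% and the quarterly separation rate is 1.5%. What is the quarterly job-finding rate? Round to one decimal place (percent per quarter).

Job-finding rate ≈ 28.8% per quarter.

From u* = s/(s+f): f = s·(1−u)/u.
f = 1.5 × (1 − 0.0495) / 0.0495 = 1.4258 / 0.0495 ≈ 28.8% per quarter.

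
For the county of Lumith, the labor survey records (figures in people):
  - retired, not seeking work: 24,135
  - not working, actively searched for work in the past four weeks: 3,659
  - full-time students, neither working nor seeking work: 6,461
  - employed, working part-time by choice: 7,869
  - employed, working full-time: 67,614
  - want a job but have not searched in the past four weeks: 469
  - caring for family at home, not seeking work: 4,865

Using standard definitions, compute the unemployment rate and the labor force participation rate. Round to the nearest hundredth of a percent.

Unemployment rate ≈ 4.62%; labor force participation rate ≈ 68.78%.

Employed = 7,869 + 67,614 = 75,483.
Unemployed = 3,659.
Labor force = 75,483 + 3,659 = 79,142.
Not in labor force = 24,135 + 6,461 + 469 + 4,865 = 35,930 (those not working and not actively searching are outside the labor force — including those who want a job but have given up searching).
Civilian working-age population = 79,142 + 35,930 = 115,072.
Unemployment rate = 3,659 / 79,142 = 4.62%.
Labor force participation rate = 79,142 / 115,072 = 68.78%.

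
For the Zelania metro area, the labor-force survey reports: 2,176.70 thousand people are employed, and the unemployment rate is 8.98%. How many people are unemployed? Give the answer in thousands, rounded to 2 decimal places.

Let U be the number unemployed. The labor force is E + U, and U/(E+U) = 0.0898.
So U = 0.0898 × 2,176.70 / (1 − 0.0898) = 195.4677 / 0.9102 ≈ 214.75 thousand.

About 214.75 thousand are unemployed.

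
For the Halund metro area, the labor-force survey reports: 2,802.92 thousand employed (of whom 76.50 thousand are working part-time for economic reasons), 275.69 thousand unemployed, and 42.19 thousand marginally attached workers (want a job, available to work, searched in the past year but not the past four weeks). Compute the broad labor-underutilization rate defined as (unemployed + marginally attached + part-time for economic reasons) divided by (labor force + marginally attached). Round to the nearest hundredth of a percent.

Broad underutilization rate ≈ 12.64%.

Labor force = 2,802.92 + 275.69 = 3,078.61 thousand.
Numerator = 275.69 + 42.19 + 76.50 = 394.38 thousand.
Denominator = 3,078.61 + 42.19 = 3,120.80 thousand.
Broad rate = 394.38 / 3,120.80 = 12.64%.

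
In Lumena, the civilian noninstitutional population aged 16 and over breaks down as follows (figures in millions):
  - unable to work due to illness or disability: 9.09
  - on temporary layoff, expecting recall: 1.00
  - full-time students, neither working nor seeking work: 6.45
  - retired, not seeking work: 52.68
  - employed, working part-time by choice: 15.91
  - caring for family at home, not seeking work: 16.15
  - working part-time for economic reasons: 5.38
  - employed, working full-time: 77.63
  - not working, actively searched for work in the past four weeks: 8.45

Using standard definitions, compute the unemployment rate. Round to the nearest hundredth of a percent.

Employed = 15.91 + 5.38 + 77.63 = 98.92 million (anyone who worked, including part-time for economic reasons, counts as employed).
Unemployed = 1.00 + 8.45 = 9.45 million (jobless and actively searching, or on temporary layoff).
Labor force = 98.92 + 9.45 = 108.37 million.
Unemployment rate = 9.45 / 108.37 = 8.72%.

Unemployment rate ≈ 8.72%.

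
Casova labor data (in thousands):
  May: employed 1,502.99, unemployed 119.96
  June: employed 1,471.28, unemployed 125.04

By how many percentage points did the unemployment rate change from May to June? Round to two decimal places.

May: labor force = 1,502.99 + 119.96 = 1,622.95; u = 119.96/1,622.95 = 7.39%.
June: labor force = 1,471.28 + 125.04 = 1,596.32; u = 125.04/1,596.32 = 7.83%.
Change = 7.83% − 7.39% = +0.44 pp.

The unemployment rate changed by +0.44 percentage points.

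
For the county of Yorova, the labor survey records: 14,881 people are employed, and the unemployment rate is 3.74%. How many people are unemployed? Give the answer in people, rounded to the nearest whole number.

About 578 are unemployed.

Let U be the number unemployed. The labor force is E + U, and U/(E+U) = 0.0374.
So U = 0.0374 × 14,881 / (1 − 0.0374) = 556.55 / 0.9626 ≈ 578.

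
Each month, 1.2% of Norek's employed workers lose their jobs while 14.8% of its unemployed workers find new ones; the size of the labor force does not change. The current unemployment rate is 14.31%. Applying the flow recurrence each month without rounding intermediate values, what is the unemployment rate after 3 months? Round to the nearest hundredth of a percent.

With a fixed labor force, u_{t+1} = u_t + s·(1−u_t) − f·u_t = u_t·(1−s−f) + s.
Here 1−s−f = 0.840 and s = 0.012.
u_1 = 0.143100 × 0.840 + 0.012 = 0.132204.
u_2 = 0.132204 × 0.840 + 0.012 = 0.123051.
u_3 = 0.123051 × 0.840 + 0.012 = 0.115363.

Unemployment rate after three months ≈ 11.54%.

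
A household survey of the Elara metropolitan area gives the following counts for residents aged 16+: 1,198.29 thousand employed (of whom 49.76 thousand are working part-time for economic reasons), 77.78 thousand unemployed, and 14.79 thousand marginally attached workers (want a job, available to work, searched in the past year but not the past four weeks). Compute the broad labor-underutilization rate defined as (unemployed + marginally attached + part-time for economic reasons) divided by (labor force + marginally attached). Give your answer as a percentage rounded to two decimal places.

Broad underutilization rate ≈ 11.03%.

Labor force = 1,198.29 + 77.78 = 1,276.07 thousand.
Numerator = 77.78 + 14.79 + 49.76 = 142.33 thousand.
Denominator = 1,276.07 + 14.79 = 1,290.86 thousand.
Broad rate = 142.33 / 1,290.86 = 11.03%.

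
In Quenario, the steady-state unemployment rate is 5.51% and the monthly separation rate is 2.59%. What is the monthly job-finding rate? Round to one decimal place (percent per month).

From u* = s/(s+f): f = s·(1−u)/u.
f = 2.59 × (1 − 0.0551) / 0.0551 = 2.4473 / 0.0551 ≈ 44.4% per month.

Job-finding rate ≈ 44.4% per month.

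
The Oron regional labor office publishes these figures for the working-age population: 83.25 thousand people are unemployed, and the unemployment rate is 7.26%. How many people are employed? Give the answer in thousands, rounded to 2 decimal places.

Labor force = U / u = 83.25 / 0.0726 ≈ 1,146.69 thousand.
Employed = labor force − unemployed = 1,146.69 − 83.25 = 1,063.44 thousand.

About 1,063.44 thousand are employed.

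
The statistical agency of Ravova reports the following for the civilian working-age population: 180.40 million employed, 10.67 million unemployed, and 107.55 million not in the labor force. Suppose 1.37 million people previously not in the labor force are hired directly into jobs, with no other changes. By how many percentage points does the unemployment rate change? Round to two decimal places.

Initially, labor force = 180.40 + 10.67 = 191.07 million, so u = 10.67/191.07 = 5.58%.
After the change, employed and labor force both rise by 1.37; unemployed unchanged → E = 181.77, U = 10.67, labor force = 192.44 million.
New unemployment rate = 10.67 / 192.44 = 5.54%.
Change = 5.54% − 5.58% = −0.04 percentage points.

The unemployment rate changes by −0.04 percentage points.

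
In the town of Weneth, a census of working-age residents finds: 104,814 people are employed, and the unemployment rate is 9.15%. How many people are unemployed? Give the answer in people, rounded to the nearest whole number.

Let U be the number unemployed. The labor force is E + U, and U/(E+U) = 0.0915.
So U = 0.0915 × 104,814 / (1 − 0.0915) = 9590.48 / 0.9085 ≈ 10,556.

About 10,556 are unemployed.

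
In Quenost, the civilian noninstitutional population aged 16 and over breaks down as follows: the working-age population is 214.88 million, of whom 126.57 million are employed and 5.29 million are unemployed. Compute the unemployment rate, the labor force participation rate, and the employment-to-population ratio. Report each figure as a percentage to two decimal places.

Unemployment rate ≈ 4.01%; labor force participation rate ≈ 61.36%; employment-population ratio ≈ 58.90%.

Labor force = employed + unemployed = 126.57 + 5.29 = 131.86 million.
Unemployment rate = 5.29 / 131.86 = 4.01%.
Labor force participation rate = 131.86 / 214.88 = 61.36%.
Employment-population ratio = 126.57 / 214.88 = 58.90%.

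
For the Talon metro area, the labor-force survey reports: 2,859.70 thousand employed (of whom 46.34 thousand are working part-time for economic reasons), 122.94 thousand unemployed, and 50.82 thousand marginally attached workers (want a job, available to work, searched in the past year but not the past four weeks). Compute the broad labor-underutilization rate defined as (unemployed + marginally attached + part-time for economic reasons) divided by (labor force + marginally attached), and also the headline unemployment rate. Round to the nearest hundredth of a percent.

Labor force = 2,859.70 + 122.94 = 2,982.64 thousand.
Numerator = 122.94 + 50.82 + 46.34 = 220.10 thousand.
Denominator = 2,982.64 + 50.82 = 3,033.46 thousand.
Broad rate = 220.10 / 3,033.46 = 7.26%.
Headline unemployment rate = 122.94 / 2,982.64 = 4.12%.

Broad underutilization rate ≈ 7.26%; headline unemployment rate ≈ 4.12%.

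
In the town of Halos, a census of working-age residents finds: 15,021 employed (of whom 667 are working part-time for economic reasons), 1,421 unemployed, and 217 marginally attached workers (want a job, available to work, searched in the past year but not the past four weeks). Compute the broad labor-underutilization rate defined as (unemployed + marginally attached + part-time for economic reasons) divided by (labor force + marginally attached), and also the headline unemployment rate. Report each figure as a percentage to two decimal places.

Labor force = 15,021 + 1,421 = 16,442.
Numerator = 1,421 + 217 + 667 = 2,305.
Denominator = 16,442 + 217 = 16,659.
Broad rate = 2,305 / 16,659 = 13.84%.
Headline unemployment rate = 1,421 / 16,442 = 8.64%.

Broad underutilization rate ≈ 13.84%; headline unemployment rate ≈ 8.64%.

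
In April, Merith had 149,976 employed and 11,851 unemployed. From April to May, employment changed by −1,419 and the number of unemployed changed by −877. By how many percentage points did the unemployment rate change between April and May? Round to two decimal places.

April: labor force = 149,976 + 11,851 = 161,827; u = 11,851/161,827 = 7.32%.
May: labor force = 148,557 + 10,974 = 159,531; u = 10,974/159,531 = 6.88%.
Change = 6.88% − 7.32% = −0.44 pp.

The unemployment rate changed by −0.44 percentage points.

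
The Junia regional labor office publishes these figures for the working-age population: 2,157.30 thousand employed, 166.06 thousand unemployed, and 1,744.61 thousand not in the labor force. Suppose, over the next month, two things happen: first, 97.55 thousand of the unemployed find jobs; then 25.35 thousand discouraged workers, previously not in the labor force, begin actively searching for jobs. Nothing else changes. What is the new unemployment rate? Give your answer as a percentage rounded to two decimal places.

Initially, labor force = 2,157.30 + 166.06 = 2,323.36 thousand, so u = 166.06/2,323.36 = 7.15%.
After the first change, unemployed falls and employed rises by 97.55; labor force unchanged → E = 2,254.85, U = 68.51, labor force = 2,323.36 thousand.
After the second change, unemployed and labor force both rise by 25.35 → E = 2,254.85, U = 93.86, labor force = 2,348.71 thousand.
New unemployment rate = 93.86 / 2,348.71 = 4.00%.

New unemployment rate ≈ 4.00%.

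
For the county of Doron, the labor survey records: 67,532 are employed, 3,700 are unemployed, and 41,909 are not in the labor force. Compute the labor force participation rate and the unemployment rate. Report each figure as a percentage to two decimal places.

Labor force participation rate ≈ 62.96%; unemployment rate ≈ 5.19%.

Labor force = employed + unemployed = 67,532 + 3,700 = 71,232.
Working-age population = 71,232 + 41,909 = 113,141.
Unemployment rate = 3,700 / 71,232 = 5.19%.
Labor force participation rate = 71,232 / 113,141 = 62.96%.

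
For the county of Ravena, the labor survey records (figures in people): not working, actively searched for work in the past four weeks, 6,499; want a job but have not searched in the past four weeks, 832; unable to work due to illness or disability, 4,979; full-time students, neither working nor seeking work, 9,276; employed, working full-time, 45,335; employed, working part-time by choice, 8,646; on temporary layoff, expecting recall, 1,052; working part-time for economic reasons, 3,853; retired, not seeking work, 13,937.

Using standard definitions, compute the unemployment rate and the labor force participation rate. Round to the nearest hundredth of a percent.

Unemployment rate ≈ 11.55%; labor force participation rate ≈ 69.26%.

Employed = 45,335 + 8,646 + 3,853 = 57,834 (anyone who worked, including part-time for economic reasons, counts as employed).
Unemployed = 6,499 + 1,052 = 7,551 (jobless and actively searching, or on temporary layoff).
Labor force = 57,834 + 7,551 = 65,385.
Not in labor force = 832 + 4,979 + 9,276 + 13,937 = 29,024 (those not working and not actively searching are outside the labor force — including those who want a job but have given up searching).
Civilian working-age population = 65,385 + 29,024 = 94,409.
Unemployment rate = 7,551 / 65,385 = 11.55%.
Labor force participation rate = 65,385 / 94,409 = 69.26%.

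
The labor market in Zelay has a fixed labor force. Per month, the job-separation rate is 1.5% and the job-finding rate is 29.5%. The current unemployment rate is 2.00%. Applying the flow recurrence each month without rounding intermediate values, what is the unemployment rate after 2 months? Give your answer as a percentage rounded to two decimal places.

With a fixed labor force, u_{t+1} = u_t + s·(1−u_t) − f·u_t = u_t·(1−s−f) + s.
Here 1−s−f = 0.690 and s = 0.015.
u_1 = 0.020000 × 0.690 + 0.015 = 0.028800.
u_2 = 0.028800 × 0.690 + 0.015 = 0.034872.

Unemployment rate after two months ≈ 3.49%.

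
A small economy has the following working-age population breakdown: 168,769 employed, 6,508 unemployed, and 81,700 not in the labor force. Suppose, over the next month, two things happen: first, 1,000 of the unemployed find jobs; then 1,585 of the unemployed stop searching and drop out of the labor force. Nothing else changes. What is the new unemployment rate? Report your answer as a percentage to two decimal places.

New unemployment rate ≈ 2.26%.

Initially, labor force = 168,769 + 6,508 = 175,277, so u = 6,508/175,277 = 3.71%.
After the first change, unemployed falls and employed rises by 1,000; labor force unchanged → E = 169,769, U = 5,508, labor force = 175,277.
After the second change, unemployed and labor force both fall by 1,585 → E = 169,769, U = 3,923, labor force = 173,692.
New unemployment rate = 3,923 / 173,692 = 2.26%.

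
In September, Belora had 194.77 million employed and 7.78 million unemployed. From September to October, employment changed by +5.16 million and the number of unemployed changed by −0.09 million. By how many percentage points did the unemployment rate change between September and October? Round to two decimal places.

The unemployment rate changed by −0.14 percentage points.

September: labor force = 194.77 + 7.78 = 202.55; u = 7.78/202.55 = 3.84%.
October: labor force = 199.93 + 7.69 = 207.62; u = 7.69/207.62 = 3.70%.
Change = 3.70% − 3.84% = −0.14 pp.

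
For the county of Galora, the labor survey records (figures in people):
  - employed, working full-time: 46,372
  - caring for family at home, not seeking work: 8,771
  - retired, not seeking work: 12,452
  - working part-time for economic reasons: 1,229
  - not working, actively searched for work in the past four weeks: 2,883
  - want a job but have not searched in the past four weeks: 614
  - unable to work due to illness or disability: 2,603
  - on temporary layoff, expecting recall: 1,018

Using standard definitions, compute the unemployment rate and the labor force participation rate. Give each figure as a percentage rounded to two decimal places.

Unemployment rate ≈ 7.57%; labor force participation rate ≈ 67.82%.

Employed = 46,372 + 1,229 = 47,601 (anyone who worked, including part-time for economic reasons, counts as employed).
Unemployed = 2,883 + 1,018 = 3,901 (jobless and actively searching, or on temporary layoff).
Labor force = 47,601 + 3,901 = 51,502.
Not in labor force = 8,771 + 12,452 + 614 + 2,603 = 24,440 (those not working and not actively searching are outside the labor force — including those who want a job but have given up searching).
Civilian working-age population = 51,502 + 24,440 = 75,942.
Unemployment rate = 3,901 / 51,502 = 7.57%.
Labor force participation rate = 51,502 / 75,942 = 67.82%.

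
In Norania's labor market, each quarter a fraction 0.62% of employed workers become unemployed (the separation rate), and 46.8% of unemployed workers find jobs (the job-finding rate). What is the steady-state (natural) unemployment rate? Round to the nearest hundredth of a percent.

At steady state the flows balance: s·E = f·U, so U/(E+U) = s/(s+f).
u* = 0.62 / (0.62 + 46.8) = 0.62 / 47.42 = 1.31%.

Steady-state unemployment rate ≈ 1.31%.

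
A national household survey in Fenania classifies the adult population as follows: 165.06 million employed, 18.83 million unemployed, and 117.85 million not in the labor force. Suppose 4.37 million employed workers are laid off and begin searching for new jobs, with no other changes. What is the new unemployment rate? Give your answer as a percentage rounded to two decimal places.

Initially, labor force = 165.06 + 18.83 = 183.89 million, so u = 18.83/183.89 = 10.24%.
After the change, employed falls and unemployed rises by 4.37; labor force unchanged → E = 160.69, U = 23.20, labor force = 183.89 million.
New unemployment rate = 23.20 / 183.89 = 12.62%.

New unemployment rate ≈ 12.62%.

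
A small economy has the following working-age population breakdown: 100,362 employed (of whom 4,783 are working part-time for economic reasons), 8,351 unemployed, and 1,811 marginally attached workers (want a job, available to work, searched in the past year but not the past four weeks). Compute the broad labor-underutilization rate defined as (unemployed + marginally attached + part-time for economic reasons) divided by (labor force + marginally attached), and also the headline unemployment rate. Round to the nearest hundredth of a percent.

Broad underutilization rate ≈ 13.52%; headline unemployment rate ≈ 7.68%.

Labor force = 100,362 + 8,351 = 108,713.
Numerator = 8,351 + 1,811 + 4,783 = 14,945.
Denominator = 108,713 + 1,811 = 110,524.
Broad rate = 14,945 / 110,524 = 13.52%.
Headline unemployment rate = 8,351 / 108,713 = 7.68%.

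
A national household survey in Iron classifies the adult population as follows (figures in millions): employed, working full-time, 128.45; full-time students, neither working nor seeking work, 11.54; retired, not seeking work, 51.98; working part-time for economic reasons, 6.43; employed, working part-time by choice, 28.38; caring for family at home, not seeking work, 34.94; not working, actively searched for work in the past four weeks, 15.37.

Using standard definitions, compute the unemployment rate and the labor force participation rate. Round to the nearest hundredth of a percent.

Employed = 128.45 + 6.43 + 28.38 = 163.26 million (anyone who worked, including part-time for economic reasons, counts as employed).
Unemployed = 15.37 million.
Labor force = 163.26 + 15.37 = 178.63 million.
Not in labor force = 11.54 + 51.98 + 34.94 = 98.46 million (those not working and not actively searching are outside the labor force).
Civilian working-age population = 178.63 + 98.46 = 277.09 million.
Unemployment rate = 15.37 / 178.63 = 8.60%.
Labor force participation rate = 178.63 / 277.09 = 64.47%.

Unemployment rate ≈ 8.60%; labor force participation rate ≈ 64.47%.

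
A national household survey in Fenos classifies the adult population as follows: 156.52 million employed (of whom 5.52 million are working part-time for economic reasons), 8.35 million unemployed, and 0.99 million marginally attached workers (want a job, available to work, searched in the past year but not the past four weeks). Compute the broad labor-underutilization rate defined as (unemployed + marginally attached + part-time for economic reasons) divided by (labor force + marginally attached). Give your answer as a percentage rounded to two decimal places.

Broad underutilization rate ≈ 8.96%.

Labor force = 156.52 + 8.35 = 164.87 million.
Numerator = 8.35 + 0.99 + 5.52 = 14.86 million.
Denominator = 164.87 + 0.99 = 165.86 million.
Broad rate = 14.86 / 165.86 = 8.96%.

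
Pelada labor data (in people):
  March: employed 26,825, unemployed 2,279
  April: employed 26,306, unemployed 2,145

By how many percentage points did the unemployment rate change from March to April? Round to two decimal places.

The unemployment rate changed by −0.29 percentage points.

March: labor force = 26,825 + 2,279 = 29,104; u = 2,279/29,104 = 7.83%.
April: labor force = 26,306 + 2,145 = 28,451; u = 2,145/28,451 = 7.54%.
Change = 7.54% − 7.83% = −0.29 pp.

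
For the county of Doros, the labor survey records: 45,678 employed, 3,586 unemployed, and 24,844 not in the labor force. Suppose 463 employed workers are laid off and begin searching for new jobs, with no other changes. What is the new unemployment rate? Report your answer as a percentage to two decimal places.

Initially, labor force = 45,678 + 3,586 = 49,264, so u = 3,586/49,264 = 7.28%.
After the change, employed falls and unemployed rises by 463; labor force unchanged → E = 45,215, U = 4,049, labor force = 49,264.
New unemployment rate = 4,049 / 49,264 = 8.22%.

New unemployment rate ≈ 8.22%.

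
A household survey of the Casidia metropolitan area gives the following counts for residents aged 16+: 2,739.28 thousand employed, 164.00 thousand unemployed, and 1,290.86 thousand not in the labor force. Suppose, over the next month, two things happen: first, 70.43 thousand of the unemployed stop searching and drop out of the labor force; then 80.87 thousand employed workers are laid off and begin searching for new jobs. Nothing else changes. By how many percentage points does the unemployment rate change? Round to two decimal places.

Initially, labor force = 2,739.28 + 164.00 = 2,903.28 thousand, so u = 164.00/2,903.28 = 5.65%.
After the first change, unemployed and labor force both fall by 70.43 → E = 2,739.28, U = 93.57, labor force = 2,832.85 thousand.
After the second change, employed falls and unemployed rises by 80.87; labor force unchanged → E = 2,658.41, U = 174.44, labor force = 2,832.85 thousand.
New unemployment rate = 174.44 / 2,832.85 = 6.16%.
Change = 6.16% − 5.65% = +0.51 percentage points.

The unemployment rate changes by +0.51 percentage points.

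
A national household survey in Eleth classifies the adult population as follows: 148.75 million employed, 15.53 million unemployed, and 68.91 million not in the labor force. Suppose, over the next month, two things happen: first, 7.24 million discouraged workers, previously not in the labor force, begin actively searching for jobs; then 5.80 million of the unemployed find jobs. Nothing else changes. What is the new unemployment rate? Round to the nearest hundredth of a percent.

New unemployment rate ≈ 9.89%.

Initially, labor force = 148.75 + 15.53 = 164.28 million, so u = 15.53/164.28 = 9.45%.
After the first change, unemployed and labor force both rise by 7.24 → E = 148.75, U = 22.77, labor force = 171.52 million.
After the second change, unemployed falls and employed rises by 5.80; labor force unchanged → E = 154.55, U = 16.97, labor force = 171.52 million.
New unemployment rate = 16.97 / 171.52 = 9.89%.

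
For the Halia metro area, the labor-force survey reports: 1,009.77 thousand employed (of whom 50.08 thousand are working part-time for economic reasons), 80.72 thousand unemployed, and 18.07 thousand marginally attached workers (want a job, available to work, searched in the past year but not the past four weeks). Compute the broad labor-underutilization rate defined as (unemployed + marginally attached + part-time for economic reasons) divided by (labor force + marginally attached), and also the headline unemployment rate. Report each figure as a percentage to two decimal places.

Broad underutilization rate ≈ 13.43%; headline unemployment rate ≈ 7.40%.

Labor force = 1,009.77 + 80.72 = 1,090.49 thousand.
Numerator = 80.72 + 18.07 + 50.08 = 148.87 thousand.
Denominator = 1,090.49 + 18.07 = 1,108.56 thousand.
Broad rate = 148.87 / 1,108.56 = 13.43%.
Headline unemployment rate = 80.72 / 1,090.49 = 7.40%.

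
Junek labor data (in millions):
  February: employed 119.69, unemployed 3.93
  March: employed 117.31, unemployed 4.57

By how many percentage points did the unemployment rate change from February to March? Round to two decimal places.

The unemployment rate changed by +0.57 percentage points.

February: labor force = 119.69 + 3.93 = 123.62; u = 3.93/123.62 = 3.18%.
March: labor force = 117.31 + 4.57 = 121.88; u = 4.57/121.88 = 3.75%.
Change = 3.75% − 3.18% = +0.57 pp.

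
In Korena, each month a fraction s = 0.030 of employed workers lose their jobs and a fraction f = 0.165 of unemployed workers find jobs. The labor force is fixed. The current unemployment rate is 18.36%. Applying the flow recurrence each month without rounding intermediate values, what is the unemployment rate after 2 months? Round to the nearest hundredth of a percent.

With a fixed labor force, u_{t+1} = u_t + s·(1−u_t) − f·u_t = u_t·(1−s−f) + s.
Here 1−s−f = 0.805 and s = 0.030.
u_1 = 0.183600 × 0.805 + 0.030 = 0.177798.
u_2 = 0.177798 × 0.805 + 0.030 = 0.173127.

Unemployment rate after two months ≈ 17.31%.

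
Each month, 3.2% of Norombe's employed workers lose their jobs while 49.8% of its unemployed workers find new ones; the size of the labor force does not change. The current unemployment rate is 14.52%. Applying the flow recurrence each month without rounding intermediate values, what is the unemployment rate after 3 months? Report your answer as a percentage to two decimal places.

Unemployment rate after three months ≈ 6.92%.

With a fixed labor force, u_{t+1} = u_t + s·(1−u_t) − f·u_t = u_t·(1−s−f) + s.
Here 1−s−f = 0.470 and s = 0.032.
u_1 = 0.145200 × 0.470 + 0.032 = 0.100244.
u_2 = 0.100244 × 0.470 + 0.032 = 0.079115.
u_3 = 0.079115 × 0.470 + 0.032 = 0.069184.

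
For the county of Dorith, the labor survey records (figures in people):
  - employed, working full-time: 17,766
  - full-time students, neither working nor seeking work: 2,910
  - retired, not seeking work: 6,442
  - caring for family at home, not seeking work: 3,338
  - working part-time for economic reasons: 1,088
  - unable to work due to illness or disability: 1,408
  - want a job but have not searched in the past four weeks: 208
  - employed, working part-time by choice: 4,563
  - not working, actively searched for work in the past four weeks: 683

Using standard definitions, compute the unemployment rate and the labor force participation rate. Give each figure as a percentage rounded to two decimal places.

Unemployment rate ≈ 2.83%; labor force participation rate ≈ 62.75%.

Employed = 17,766 + 1,088 + 4,563 = 23,417 (anyone who worked, including part-time for economic reasons, counts as employed).
Unemployed = 683.
Labor force = 23,417 + 683 = 24,100.
Not in labor force = 2,910 + 6,442 + 3,338 + 1,408 + 208 = 14,306 (those not working and not actively searching are outside the labor force — including those who want a job but have given up searching).
Civilian working-age population = 24,100 + 14,306 = 38,406.
Unemployment rate = 683 / 24,100 = 2.83%.
Labor force participation rate = 24,100 / 38,406 = 62.75%.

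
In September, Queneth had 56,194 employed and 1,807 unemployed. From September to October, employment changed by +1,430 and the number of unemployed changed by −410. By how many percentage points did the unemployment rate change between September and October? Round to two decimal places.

September: labor force = 56,194 + 1,807 = 58,001; u = 1,807/58,001 = 3.12%.
October: labor force = 57,624 + 1,397 = 59,021; u = 1,397/59,021 = 2.37%.
Change = 2.37% − 3.12% = −0.75 pp.

The unemployment rate changed by −0.75 percentage points.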